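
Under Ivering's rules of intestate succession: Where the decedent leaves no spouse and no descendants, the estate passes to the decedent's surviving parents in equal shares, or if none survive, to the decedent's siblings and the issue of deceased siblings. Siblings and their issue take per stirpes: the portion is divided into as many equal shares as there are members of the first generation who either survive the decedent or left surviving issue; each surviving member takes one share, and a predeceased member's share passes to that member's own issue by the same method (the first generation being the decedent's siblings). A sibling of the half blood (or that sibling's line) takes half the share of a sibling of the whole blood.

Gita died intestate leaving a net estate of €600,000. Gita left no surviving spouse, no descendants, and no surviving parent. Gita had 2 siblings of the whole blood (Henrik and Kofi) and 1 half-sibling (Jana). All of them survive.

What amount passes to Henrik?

The entire €600,000 passes to the siblings and their issue.
Counting each half-blood sibling's line as half a unit, there are 5/2 units in €600,000, so one unit is €240,000. Whole-blood lines (Henrik and Kofi) take €240,000 each; half-blood lines (Jana) take €120,000 each.

Henrik receives €240,000.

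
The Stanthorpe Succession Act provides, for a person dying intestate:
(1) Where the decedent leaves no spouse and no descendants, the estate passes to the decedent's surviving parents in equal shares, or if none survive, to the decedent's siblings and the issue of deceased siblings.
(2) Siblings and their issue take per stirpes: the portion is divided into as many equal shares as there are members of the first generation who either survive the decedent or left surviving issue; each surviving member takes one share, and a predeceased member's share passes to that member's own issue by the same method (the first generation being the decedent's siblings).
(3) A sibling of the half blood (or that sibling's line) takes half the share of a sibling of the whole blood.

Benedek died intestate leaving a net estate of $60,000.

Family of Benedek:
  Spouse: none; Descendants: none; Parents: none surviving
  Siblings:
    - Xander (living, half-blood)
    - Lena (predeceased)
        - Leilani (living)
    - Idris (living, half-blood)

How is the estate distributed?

Xander: $15,000; Leilani: $30,000; Idris: $15,000

The entire $60,000 passes to the siblings and their issue.
Counting each half-blood sibling's line as half a unit, there are 2 units in $60,000, so one unit is $30,000. Whole-blood lines (Lena) take $30,000 each; half-blood lines (Xander and Idris) take $15,000 each.
Lena's share ($30,000) passes entirely to Leilani.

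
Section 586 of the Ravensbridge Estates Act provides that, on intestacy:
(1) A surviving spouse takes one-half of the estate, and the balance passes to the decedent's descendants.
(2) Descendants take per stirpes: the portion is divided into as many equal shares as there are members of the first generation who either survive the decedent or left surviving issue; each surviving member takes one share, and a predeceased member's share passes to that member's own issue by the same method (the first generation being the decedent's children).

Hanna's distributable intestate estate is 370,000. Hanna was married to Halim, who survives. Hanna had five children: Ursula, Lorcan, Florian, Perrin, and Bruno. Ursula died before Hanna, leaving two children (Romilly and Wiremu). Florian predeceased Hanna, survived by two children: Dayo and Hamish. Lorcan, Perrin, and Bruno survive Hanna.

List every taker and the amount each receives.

Halim: 185,000; Romilly: 18,500; Wiremu: 18,500; Lorcan: 37,000; Dayo: 18,500; Hamish: 18,500; Perrin: 37,000; Bruno: 37,000

Halim takes one-half of 370,000 = 185,000. The remaining 185,000 passes to the descendants.
The descendants' portion (185,000) is divided into 5 shares of 37,000: Lorcan, Perrin, and Bruno each take 37,000; Ursula's 37,000 share passes to Ursula's issue; Florian's 37,000 share passes to Florian's issue.
Ursula's share (37,000) is divided into 2 shares of 18,500: Romilly and Wiremu each take 18,500.
Florian's share (37,000) is divided into 2 shares of 18,500: Dayo and Hamish each take 18,500.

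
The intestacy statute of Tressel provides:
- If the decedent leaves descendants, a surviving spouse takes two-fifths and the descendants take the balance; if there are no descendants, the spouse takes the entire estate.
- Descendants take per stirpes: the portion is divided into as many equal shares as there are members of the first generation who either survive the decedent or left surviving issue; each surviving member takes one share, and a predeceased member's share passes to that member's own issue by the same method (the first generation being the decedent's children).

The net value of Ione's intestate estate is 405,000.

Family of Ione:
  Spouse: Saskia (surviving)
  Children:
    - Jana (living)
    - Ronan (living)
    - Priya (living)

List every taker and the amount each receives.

Saskia takes two-fifths of 405,000 = 162,000. The remaining 243,000 passes to the descendants.
The descendants' portion (243,000) is divided into 3 shares of 81,000: Jana, Ronan, and Priya each take 81,000.

Saskia: 162,000; Jana: 81,000; Ronan: 81,000; Priya: 81,000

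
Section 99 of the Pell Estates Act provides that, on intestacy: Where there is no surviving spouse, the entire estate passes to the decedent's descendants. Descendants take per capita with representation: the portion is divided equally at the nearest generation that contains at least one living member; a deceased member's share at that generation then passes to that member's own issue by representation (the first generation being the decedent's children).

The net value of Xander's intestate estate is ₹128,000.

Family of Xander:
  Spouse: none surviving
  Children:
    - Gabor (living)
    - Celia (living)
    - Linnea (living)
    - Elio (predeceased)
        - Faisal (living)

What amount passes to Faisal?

The entire ₹128,000 passes to the descendants.
That amount (₹128,000) is divided into 4 shares of ₹32,000: Gabor, Celia, and Linnea each take ₹32,000; Elio's ₹32,000 share passes to Elio's issue.
Elio's share (₹32,000) passes entirely to Faisal.

Faisal receives ₹32,000.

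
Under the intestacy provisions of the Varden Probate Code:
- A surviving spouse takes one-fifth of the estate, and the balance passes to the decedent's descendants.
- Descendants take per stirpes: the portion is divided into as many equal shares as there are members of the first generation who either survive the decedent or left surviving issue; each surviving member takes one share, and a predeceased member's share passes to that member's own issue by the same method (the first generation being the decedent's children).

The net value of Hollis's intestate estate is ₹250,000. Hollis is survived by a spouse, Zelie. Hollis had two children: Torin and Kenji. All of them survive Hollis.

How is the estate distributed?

Zelie: ₹50,000; Torin: ₹100,000; Kenji: ₹100,000

Zelie takes one-fifth of ₹250,000 = ₹50,000. The remaining ₹200,000 passes to the descendants.
The descendants' portion (₹200,000) is divided into 2 shares of ₹100,000: Torin and Kenji each take ₹100,000.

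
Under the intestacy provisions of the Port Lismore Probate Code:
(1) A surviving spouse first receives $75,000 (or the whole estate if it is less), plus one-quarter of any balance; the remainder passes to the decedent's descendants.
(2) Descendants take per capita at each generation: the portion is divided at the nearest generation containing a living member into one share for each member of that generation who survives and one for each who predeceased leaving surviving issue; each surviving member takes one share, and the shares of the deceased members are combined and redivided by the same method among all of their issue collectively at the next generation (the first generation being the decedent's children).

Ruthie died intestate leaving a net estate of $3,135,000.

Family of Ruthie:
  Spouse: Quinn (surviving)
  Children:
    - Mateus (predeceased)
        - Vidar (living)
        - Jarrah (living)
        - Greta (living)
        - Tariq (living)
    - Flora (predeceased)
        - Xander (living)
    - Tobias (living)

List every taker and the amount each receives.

Quinn first takes $75,000, leaving a balance of $3,060,000. Quinn then takes one-quarter of the balance ($765,000), for a total of $840,000. The remaining $2,295,000 passes to the descendants.
The descendants' portion ($2,295,000) is divided at the children's generation into 3 shares of $765,000. Tobias takes $765,000. The 2 shares of the deceased (Mateus and Flora) are combined into a pool of $1,530,000.
That pool ($1,530,000) is divided at the grandchildren's generation equally among Vidar, Jarrah, Greta, Tariq, and Xander: $306,000 each.

Quinn: $840,000; Vidar: $306,000; Jarrah: $306,000; Greta: $306,000; Tariq: $306,000; Xander: $306,000; Tobias: $765,000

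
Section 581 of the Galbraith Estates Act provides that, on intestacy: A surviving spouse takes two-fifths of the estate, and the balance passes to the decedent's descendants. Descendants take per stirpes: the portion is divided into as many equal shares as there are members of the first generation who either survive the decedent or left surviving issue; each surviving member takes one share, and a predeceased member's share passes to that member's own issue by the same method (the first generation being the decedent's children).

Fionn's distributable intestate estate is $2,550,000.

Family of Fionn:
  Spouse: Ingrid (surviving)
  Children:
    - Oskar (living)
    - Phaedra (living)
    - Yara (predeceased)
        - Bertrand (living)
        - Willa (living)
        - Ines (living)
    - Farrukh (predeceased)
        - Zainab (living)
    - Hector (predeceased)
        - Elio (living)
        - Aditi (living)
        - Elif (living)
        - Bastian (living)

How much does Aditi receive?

Aditi receives $76,500.

Ingrid takes two-fifths of $2,550,000 = $1,020,000. The remaining $1,530,000 passes to the descendants.
The descendants' portion ($1,530,000) is divided into 5 shares of $306,000: Oskar and Phaedra each take $306,000; Yara's $306,000 share passes to Yara's issue; Farrukh's $306,000 share passes to Farrukh's issue; Hector's $306,000 share passes to Hector's issue.
Yara's share ($306,000) is divided into 3 shares of $102,000: Bertrand, Willa, and Ines each take $102,000.
Farrukh's share ($306,000) passes entirely to Zainab.
Hector's share ($306,000) is divided into 4 shares of $76,500: Elio, Aditi, Elif, and Bastian each take $76,500.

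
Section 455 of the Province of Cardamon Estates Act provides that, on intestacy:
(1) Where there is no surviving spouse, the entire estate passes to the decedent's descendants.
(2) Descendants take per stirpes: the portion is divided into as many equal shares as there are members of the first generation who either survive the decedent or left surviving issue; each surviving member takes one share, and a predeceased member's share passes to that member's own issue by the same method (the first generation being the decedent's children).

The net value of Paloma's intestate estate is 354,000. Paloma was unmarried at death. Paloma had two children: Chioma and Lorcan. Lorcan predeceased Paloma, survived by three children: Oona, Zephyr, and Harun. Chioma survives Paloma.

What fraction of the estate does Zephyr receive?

The entire 354,000 passes to the descendants.
That amount (354,000) is divided into 2 shares of 177,000: Chioma takes 177,000; Lorcan's 177,000 share passes to Lorcan's issue.
Lorcan's share (177,000) is divided into 3 shares of 59,000: Oona, Zephyr, and Harun each take 59,000.

Zephyr receives 1/6 of the estate.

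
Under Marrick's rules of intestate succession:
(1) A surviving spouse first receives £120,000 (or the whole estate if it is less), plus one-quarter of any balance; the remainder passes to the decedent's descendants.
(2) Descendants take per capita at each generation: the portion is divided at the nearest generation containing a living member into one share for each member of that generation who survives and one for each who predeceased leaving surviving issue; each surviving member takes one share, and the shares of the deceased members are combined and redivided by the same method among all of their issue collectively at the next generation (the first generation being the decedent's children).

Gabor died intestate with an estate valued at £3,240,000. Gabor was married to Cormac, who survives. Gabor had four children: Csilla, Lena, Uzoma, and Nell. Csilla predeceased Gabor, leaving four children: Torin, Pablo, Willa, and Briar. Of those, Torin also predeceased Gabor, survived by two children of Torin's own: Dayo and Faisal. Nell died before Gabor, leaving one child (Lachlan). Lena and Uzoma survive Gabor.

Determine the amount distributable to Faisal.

Cormac first takes £120,000, leaving a balance of £3,120,000. Cormac then takes one-quarter of the balance (£780,000), for a total of £900,000. The remaining £2,340,000 passes to the descendants.
The descendants' portion (£2,340,000) is divided at the children's generation into 4 shares of £585,000. Lena and Uzoma each take £585,000. The 2 shares of the deceased (Csilla and Nell) are combined into a pool of £1,170,000.
That pool (£1,170,000) is divided at the grandchildren's generation into 5 shares of £234,000. Pablo, Willa, Briar, and Lachlan each take £234,000. The remaining share for the deceased Torin (£234,000) is carried to the next generation.
That pool (£234,000) is divided at the great-grandchildren's generation equally among Dayo and Faisal: £117,000 each.

Faisal receives £117,000.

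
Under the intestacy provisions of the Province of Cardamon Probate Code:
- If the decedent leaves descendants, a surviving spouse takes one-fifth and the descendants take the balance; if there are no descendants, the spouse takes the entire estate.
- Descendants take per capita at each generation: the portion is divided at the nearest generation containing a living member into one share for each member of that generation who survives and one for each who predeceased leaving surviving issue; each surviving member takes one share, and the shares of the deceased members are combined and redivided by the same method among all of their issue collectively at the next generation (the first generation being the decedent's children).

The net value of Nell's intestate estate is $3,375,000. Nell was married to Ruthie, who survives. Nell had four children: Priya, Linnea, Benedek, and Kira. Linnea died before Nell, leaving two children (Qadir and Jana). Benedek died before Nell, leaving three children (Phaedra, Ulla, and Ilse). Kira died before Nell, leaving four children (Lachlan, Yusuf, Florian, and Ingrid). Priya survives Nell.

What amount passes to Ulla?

Ulla receives $225,000.

Ruthie takes one-fifth of $3,375,000 = $675,000. The remaining $2,700,000 passes to the descendants.
The descendants' portion ($2,700,000) is divided at the children's generation into 4 shares of $675,000. Priya takes $675,000. The 3 shares of the deceased (Linnea, Benedek, and Kira) are combined into a pool of $2,025,000.
That pool ($2,025,000) is divided at the grandchildren's generation equally among Qadir, Jana, Phaedra, Ulla, Ilse, Lachlan, Yusuf, Florian, and Ingrid: $225,000 each.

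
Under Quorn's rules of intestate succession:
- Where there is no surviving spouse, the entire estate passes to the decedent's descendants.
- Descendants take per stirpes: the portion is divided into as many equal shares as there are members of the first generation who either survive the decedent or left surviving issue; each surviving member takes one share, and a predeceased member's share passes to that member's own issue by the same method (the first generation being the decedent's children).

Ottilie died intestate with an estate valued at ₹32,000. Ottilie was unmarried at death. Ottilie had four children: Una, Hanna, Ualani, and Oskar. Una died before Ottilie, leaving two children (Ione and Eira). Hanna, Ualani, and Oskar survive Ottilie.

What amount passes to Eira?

Eira receives ₹4,000.

The entire ₹32,000 passes to the descendants.
That amount (₹32,000) is divided into 4 shares of ₹8,000: Hanna, Ualani, and Oskar each take ₹8,000; Una's ₹8,000 share passes to Una's issue.
Una's share (₹8,000) is divided into 2 shares of ₹4,000: Ione and Eira each take ₹4,000.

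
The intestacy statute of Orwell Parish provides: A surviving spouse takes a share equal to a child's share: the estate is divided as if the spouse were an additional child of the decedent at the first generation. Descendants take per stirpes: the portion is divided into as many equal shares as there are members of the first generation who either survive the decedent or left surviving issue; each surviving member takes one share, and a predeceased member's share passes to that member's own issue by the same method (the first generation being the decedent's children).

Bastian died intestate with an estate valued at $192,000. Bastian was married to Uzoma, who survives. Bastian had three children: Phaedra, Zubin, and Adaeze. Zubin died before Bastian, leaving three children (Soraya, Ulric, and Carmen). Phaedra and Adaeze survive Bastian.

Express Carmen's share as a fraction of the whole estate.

The spouse counts as an additional share at the children's level, so there are 4 primary shares of $48,000. Uzoma takes one such share ($48,000).
The children's combined portion ($144,000) is divided into 3 shares of $48,000: Phaedra and Adaeze each take $48,000; Zubin's $48,000 share passes to Zubin's issue.
Zubin's share ($48,000) is divided into 3 shares of $16,000: Soraya, Ulric, and Carmen each take $16,000.

Carmen receives 1/12 of the estate.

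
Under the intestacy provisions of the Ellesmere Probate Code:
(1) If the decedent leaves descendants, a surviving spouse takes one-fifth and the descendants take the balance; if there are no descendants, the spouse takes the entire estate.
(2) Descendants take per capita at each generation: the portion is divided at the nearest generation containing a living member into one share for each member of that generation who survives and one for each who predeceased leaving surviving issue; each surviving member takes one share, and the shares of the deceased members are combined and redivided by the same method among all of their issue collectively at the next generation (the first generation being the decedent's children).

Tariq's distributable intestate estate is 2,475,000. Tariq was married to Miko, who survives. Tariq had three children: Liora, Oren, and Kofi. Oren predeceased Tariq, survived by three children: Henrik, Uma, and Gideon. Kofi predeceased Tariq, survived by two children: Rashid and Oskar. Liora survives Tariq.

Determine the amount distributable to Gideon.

Gideon receives 264,000.

Miko takes one-fifth of 2,475,000 = 495,000. The remaining 1,980,000 passes to the descendants.
The descendants' portion (1,980,000) is divided at the children's generation into 3 shares of 660,000. Liora takes 660,000. The 2 shares of the deceased (Oren and Kofi) are combined into a pool of 1,320,000.
That pool (1,320,000) is divided at the grandchildren's generation equally among Henrik, Uma, Gideon, Rashid, and Oskar: 264,000 each.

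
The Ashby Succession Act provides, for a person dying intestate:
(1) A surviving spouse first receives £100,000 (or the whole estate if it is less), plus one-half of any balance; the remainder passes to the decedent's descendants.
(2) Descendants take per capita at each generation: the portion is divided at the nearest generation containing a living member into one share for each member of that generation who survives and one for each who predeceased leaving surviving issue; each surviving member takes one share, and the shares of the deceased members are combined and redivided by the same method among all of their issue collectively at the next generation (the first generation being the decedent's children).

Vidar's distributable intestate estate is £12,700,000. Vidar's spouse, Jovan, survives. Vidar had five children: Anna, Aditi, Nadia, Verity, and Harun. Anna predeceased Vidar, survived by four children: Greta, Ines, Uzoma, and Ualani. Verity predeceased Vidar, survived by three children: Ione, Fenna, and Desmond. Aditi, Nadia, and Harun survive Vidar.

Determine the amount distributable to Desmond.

Jovan first takes £100,000, leaving a balance of £12,600,000. Jovan then takes one-half of the balance (£6,300,000), for a total of £6,400,000. The remaining £6,300,000 passes to the descendants.
The descendants' portion (£6,300,000) is divided at the children's generation into 5 shares of £1,260,000. Aditi, Nadia, and Harun each take £1,260,000. The 2 shares of the deceased (Anna and Verity) are combined into a pool of £2,520,000.
That pool (£2,520,000) is divided at the grandchildren's generation equally among Greta, Ines, Uzoma, Ualani, Ione, Fenna, and Desmond: £360,000 each.

Desmond receives £360,000.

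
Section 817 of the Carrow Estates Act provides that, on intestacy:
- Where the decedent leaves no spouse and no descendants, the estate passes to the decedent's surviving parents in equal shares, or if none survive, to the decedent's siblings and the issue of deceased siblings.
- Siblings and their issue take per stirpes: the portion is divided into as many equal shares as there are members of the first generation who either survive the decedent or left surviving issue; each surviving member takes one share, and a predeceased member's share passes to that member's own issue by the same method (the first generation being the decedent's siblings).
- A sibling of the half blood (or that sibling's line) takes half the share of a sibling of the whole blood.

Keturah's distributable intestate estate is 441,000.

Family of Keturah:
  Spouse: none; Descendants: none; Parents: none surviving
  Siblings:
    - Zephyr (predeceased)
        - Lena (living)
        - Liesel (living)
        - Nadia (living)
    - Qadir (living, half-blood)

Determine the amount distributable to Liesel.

Liesel receives 98,000.

The entire 441,000 passes to the siblings and their issue.
Counting each half-blood sibling's line as half a unit, there are 3/2 units in 441,000, so one unit is 294,000. Whole-blood lines (Zephyr) take 294,000 each; half-blood lines (Qadir) take 147,000 each.
Zephyr's share (294,000) is divided into 3 shares of 98,000: Lena, Liesel, and Nadia each take 98,000.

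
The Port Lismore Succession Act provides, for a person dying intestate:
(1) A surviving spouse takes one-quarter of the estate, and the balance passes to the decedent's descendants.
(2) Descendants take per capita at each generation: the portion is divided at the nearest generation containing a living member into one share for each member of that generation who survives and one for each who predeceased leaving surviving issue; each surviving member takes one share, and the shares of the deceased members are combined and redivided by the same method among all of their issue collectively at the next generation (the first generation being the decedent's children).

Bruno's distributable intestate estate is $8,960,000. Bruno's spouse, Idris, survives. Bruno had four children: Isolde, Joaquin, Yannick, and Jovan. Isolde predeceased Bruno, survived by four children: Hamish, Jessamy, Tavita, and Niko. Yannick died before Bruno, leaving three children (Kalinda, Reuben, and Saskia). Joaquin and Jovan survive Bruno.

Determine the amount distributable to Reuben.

Reuben receives $480,000.

Idris takes one-quarter of $8,960,000 = $2,240,000. The remaining $6,720,000 passes to the descendants.
The descendants' portion ($6,720,000) is divided at the children's generation into 4 shares of $1,680,000. Joaquin and Jovan each take $1,680,000. The 2 shares of the deceased (Isolde and Yannick) are combined into a pool of $3,360,000.
That pool ($3,360,000) is divided at the grandchildren's generation equally among Hamish, Jessamy, Tavita, Niko, Kalinda, Reuben, and Saskia: $480,000 each.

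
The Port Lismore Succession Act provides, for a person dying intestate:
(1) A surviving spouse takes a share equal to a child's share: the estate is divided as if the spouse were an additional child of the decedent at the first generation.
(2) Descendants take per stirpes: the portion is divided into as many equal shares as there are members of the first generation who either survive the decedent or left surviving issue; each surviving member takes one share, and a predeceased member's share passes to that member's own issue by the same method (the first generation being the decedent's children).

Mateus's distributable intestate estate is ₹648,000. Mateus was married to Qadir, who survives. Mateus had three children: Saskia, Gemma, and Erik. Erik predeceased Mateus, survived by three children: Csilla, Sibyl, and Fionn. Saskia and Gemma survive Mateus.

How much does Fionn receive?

Fionn receives ₹54,000.

The spouse counts as an additional share at the children's level, so there are 4 primary shares of ₹162,000. Qadir takes one such share (₹162,000).
The children's combined portion (₹486,000) is divided into 3 shares of ₹162,000: Saskia and Gemma each take ₹162,000; Erik's ₹162,000 share passes to Erik's issue.
Erik's share (₹162,000) is divided into 3 shares of ₹54,000: Csilla, Sibyl, and Fionn each take ₹54,000.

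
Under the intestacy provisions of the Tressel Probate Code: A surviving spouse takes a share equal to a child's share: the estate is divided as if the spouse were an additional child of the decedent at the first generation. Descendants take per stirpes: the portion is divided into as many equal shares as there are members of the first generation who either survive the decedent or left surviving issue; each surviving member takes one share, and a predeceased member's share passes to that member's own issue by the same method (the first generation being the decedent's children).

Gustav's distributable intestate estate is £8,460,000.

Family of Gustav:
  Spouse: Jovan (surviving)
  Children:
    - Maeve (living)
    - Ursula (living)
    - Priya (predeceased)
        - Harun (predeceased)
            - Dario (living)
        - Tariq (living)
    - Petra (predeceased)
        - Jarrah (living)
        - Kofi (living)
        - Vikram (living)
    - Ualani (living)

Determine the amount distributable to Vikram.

Vikram receives £470,000.

The spouse counts as an additional share at the children's level, so there are 6 primary shares of £1,410,000. Jovan takes one such share (£1,410,000).
The children's combined portion (£7,050,000) is divided into 5 shares of £1,410,000: Maeve, Ursula, and Ualani each take £1,410,000; Priya's £1,410,000 share passes to Priya's issue; Petra's £1,410,000 share passes to Petra's issue.
Priya's share (£1,410,000) is divided into 2 shares of £705,000: Tariq takes £705,000; Harun's £705,000 share passes to Harun's issue.
Harun's share (£705,000) passes entirely to Dario.
Petra's share (£1,410,000) is divided into 3 shares of £470,000: Jarrah, Kofi, and Vikram each take £470,000.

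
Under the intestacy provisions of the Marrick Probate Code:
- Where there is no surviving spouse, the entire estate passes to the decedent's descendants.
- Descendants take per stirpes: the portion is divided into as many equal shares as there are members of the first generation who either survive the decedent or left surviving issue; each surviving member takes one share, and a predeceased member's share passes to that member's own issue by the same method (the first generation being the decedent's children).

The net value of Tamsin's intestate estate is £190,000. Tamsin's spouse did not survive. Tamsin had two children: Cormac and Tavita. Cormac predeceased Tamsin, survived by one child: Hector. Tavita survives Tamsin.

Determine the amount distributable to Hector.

Hector receives £95,000.

The entire £190,000 passes to the descendants.
That amount (£190,000) is divided into 2 shares of £95,000: Tavita takes £95,000; Cormac's £95,000 share passes to Cormac's issue.
Cormac's share (£95,000) passes entirely to Hector.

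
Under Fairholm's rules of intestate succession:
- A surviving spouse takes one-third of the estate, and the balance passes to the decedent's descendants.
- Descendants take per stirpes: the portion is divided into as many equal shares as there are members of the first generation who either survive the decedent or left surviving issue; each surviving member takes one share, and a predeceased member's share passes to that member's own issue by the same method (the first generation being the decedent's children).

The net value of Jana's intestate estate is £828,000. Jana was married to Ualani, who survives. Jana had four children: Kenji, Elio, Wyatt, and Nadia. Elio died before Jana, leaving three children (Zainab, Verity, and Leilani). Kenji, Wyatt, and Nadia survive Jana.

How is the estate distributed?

Ualani: £276,000; Kenji: £138,000; Zainab: £46,000; Verity: £46,000; Leilani: £46,000; Wyatt: £138,000; Nadia: £138,000

Ualani takes one-third of £828,000 = £276,000. The remaining £552,000 passes to the descendants.
The descendants' portion (£552,000) is divided into 4 shares of £138,000: Kenji, Wyatt, and Nadia each take £138,000; Elio's £138,000 share passes to Elio's issue.
Elio's share (£138,000) is divided into 3 shares of £46,000: Zainab, Verity, and Leilani each take £46,000.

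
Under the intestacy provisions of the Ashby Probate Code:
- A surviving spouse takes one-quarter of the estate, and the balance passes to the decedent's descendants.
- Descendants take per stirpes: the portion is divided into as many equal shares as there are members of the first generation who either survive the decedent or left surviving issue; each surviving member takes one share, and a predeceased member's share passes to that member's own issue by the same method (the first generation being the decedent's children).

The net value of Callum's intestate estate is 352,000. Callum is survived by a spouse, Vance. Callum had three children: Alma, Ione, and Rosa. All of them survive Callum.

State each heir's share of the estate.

Vance takes one-quarter of 352,000 = 88,000. The remaining 264,000 passes to the descendants.
The descendants' portion (264,000) is divided into 3 shares of 88,000: Alma, Ione, and Rosa each take 88,000.

Vance: 88,000; Alma: 88,000; Ione: 88,000; Rosa: 88,000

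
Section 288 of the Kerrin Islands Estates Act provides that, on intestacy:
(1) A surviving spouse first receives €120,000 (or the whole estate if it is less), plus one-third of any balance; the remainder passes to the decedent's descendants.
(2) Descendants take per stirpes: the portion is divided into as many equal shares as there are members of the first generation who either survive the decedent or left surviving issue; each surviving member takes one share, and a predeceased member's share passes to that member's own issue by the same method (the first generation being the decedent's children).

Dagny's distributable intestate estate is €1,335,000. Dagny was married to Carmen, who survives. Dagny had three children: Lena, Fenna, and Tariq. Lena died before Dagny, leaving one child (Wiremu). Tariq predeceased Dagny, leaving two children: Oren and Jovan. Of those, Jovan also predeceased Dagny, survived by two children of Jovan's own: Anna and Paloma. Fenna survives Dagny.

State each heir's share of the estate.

Carmen first takes €120,000, leaving a balance of €1,215,000. Carmen then takes one-third of the balance (€405,000), for a total of €525,000. The remaining €810,000 passes to the descendants.
The descendants' portion (€810,000) is divided into 3 shares of €270,000: Fenna takes €270,000; Lena's €270,000 share passes to Lena's issue; Tariq's €270,000 share passes to Tariq's issue.
Lena's share (€270,000) passes entirely to Wiremu.
Tariq's share (€270,000) is divided into 2 shares of €135,000: Oren takes €135,000; Jovan's €135,000 share passes to Jovan's issue.
Jovan's share (€135,000) is divided into 2 shares of €67,500: Anna and Paloma each take €67,500.

Carmen: €525,000; Wiremu: €270,000; Fenna: €270,000; Oren: €135,000; Anna: €67,500; Paloma: €67,500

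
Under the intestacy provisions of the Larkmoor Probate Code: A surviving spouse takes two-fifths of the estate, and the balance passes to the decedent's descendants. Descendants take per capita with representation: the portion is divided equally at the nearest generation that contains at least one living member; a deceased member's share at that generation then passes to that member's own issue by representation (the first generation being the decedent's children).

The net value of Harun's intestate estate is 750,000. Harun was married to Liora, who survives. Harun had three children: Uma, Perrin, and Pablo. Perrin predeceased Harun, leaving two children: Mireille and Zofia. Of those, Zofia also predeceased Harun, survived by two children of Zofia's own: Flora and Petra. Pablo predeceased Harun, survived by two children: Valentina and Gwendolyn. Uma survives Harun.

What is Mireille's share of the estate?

Liora takes two-fifths of 750,000 = 300,000. The remaining 450,000 passes to the descendants.
The descendants' portion (450,000) is divided into 3 shares of 150,000: Uma takes 150,000; Perrin's 150,000 share passes to Perrin's issue; Pablo's 150,000 share passes to Pablo's issue.
Perrin's share (150,000) is divided into 2 shares of 75,000: Mireille takes 75,000; Zofia's 75,000 share passes to Zofia's issue.
Zofia's share (75,000) is divided into 2 shares of 37,500: Flora and Petra each take 37,500.
Pablo's share (150,000) is divided into 2 shares of 75,000: Valentina and Gwendolyn each take 75,000.

Mireille receives 75,000.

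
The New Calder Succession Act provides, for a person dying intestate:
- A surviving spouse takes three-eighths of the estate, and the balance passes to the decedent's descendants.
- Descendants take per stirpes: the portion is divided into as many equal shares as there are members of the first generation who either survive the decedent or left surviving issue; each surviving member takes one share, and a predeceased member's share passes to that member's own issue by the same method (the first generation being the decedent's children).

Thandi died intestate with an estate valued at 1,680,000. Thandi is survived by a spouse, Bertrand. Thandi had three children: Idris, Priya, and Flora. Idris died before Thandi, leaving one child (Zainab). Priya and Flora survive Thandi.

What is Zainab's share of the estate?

Bertrand takes three-eighths of 1,680,000 = 630,000. The remaining 1,050,000 passes to the descendants.
The descendants' portion (1,050,000) is divided into 3 shares of 350,000: Priya and Flora each take 350,000; Idris's 350,000 share passes to Idris's issue.
Idris's share (350,000) passes entirely to Zainab.

Zainab receives 350,000.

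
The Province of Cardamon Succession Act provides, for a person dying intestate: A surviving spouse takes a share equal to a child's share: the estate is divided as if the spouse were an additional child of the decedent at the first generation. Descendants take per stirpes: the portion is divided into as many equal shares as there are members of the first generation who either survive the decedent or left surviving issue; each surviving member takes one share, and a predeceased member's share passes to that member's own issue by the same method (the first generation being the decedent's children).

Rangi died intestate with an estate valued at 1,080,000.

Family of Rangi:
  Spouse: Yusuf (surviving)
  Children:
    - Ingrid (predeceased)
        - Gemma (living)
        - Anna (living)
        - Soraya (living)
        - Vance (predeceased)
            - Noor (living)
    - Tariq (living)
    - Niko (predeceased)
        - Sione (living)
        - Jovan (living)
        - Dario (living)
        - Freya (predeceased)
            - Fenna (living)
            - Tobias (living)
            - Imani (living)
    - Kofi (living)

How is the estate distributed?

The spouse counts as an additional share at the children's level, so there are 5 primary shares of 216,000. Yusuf takes one such share (216,000).
The children's combined portion (864,000) is divided into 4 shares of 216,000: Tariq and Kofi each take 216,000; Ingrid's 216,000 share passes to Ingrid's issue; Niko's 216,000 share passes to Niko's issue.
Ingrid's share (216,000) is divided into 4 shares of 54,000: Gemma, Anna, and Soraya each take 54,000; Vance's 54,000 share passes to Vance's issue.
Vance's share (54,000) passes entirely to Noor.
Niko's share (216,000) is divided into 4 shares of 54,000: Sione, Jovan, and Dario each take 54,000; Freya's 54,000 share passes to Freya's issue.
Freya's share (54,000) is divided into 3 shares of 18,000: Fenna, Tobias, and Imani each take 18,000.

Yusuf: 216,000; Gemma: 54,000; Anna: 54,000; Soraya: 54,000; Noor: 54,000; Tariq: 216,000; Sione: 54,000; Jovan: 54,000; Dario: 54,000; Fenna: 18,000; Tobias: 18,000; Imani: 18,000; Kofi: 216,000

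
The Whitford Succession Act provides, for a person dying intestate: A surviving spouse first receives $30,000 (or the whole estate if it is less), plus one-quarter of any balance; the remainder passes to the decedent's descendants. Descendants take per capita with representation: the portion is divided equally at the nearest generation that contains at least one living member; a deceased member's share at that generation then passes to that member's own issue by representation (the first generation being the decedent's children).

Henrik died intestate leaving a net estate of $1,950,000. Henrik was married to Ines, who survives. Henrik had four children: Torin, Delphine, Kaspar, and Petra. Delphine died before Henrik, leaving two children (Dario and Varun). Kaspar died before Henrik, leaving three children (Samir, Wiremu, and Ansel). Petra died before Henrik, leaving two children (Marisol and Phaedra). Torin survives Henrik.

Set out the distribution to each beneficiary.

Ines: $510,000; Torin: $360,000; Dario: $180,000; Varun: $180,000; Samir: $120,000; Wiremu: $120,000; Ansel: $120,000; Marisol: $180,000; Phaedra: $180,000

Ines first takes $30,000, leaving a balance of $1,920,000. Ines then takes one-quarter of the balance ($480,000), for a total of $510,000. The remaining $1,440,000 passes to the descendants.
The descendants' portion ($1,440,000) is divided into 4 shares of $360,000: Torin takes $360,000; Delphine's $360,000 share passes to Delphine's issue; Kaspar's $360,000 share passes to Kaspar's issue; Petra's $360,000 share passes to Petra's issue.
Delphine's share ($360,000) is divided into 2 shares of $180,000: Dario and Varun each take $180,000.
Kaspar's share ($360,000) is divided into 3 shares of $120,000: Samir, Wiremu, and Ansel each take $120,000.
Petra's share ($360,000) is divided into 2 shares of $180,000: Marisol and Phaedra each take $180,000.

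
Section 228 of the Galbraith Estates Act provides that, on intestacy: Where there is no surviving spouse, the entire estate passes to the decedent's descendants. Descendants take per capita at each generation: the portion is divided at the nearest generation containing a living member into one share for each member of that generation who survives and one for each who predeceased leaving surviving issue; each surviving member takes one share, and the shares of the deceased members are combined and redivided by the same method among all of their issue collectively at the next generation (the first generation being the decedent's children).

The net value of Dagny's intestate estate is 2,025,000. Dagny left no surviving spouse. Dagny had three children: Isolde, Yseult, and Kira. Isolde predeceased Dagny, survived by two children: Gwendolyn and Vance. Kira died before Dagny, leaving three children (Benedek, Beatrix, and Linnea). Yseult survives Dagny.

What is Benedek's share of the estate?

The entire 2,025,000 passes to the descendants.
That amount (2,025,000) is divided at the children's generation into 3 shares of 675,000. Yseult takes 675,000. The 2 shares of the deceased (Isolde and Kira) are combined into a pool of 1,350,000.
That pool (1,350,000) is divided at the grandchildren's generation equally among Gwendolyn, Vance, Benedek, Beatrix, and Linnea: 270,000 each.

Benedek receives 270,000.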